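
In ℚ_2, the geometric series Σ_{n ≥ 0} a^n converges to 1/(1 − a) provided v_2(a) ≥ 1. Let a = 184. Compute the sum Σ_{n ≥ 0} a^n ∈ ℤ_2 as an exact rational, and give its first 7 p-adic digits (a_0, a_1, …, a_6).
Σ a^n = 1/(1 − a) = -1/183;  first 7 digits = (1, 0, 0, 1, 1, 1, 1)

v_2(a) = 3 ≥ 1, so the series converges in ℤ_2 to 1/(1 − a) = 1/(1 − 184) = -1/183. Expand this rational in ℤ_2: compute digits iteratively via d_i = x_i mod 2, x_{i+1} = (x_i − d_i)/2. The first 7 digits are (1, 0, 0, 1, 1, 1, 1).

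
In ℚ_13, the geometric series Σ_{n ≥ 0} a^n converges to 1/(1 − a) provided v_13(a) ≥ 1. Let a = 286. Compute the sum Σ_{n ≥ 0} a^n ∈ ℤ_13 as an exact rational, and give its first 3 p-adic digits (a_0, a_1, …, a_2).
Σ a^n = 1/(1 − a) = -1/285;  first 3 digits = (1, 9, 4)

v_13(a) = 1 ≥ 1, so the series converges in ℤ_13 to 1/(1 − a) = 1/(1 − 286) = -1/285. Expand this rational in ℤ_13: compute digits iteratively via d_i = x_i mod 13, x_{i+1} = (x_i − d_i)/13. The first 3 digits are (1, 9, 4).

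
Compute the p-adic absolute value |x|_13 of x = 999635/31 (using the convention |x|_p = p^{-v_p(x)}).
|999635/31|_13 = 1/28561

Step 1 — compute v_13(x) by factoring powers of 13 out of the numerator and denominator: v_13(999635/31) = 4. Step 2 — apply |x|_p = p^{-v_p(x)} = 13^{-4} = 1/28561.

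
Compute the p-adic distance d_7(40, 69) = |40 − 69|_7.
d_7(40, 69) = 1

Step 1 — x − y = 40 − 69 = -29. Step 2 — v_7(-29) = 0 (factor: -29 = −(7^0 · 29); the sign does not affect v_p). Step 3 — |x − y|_7 = 7^{0} = 1.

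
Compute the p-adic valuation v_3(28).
v_3(28) = 0

v_3(n) is the largest exponent k such that 3^k divides n. Factor out: 28 = 3^0 · 28. (Sign doesn't affect v_p.) So v_3(28) = 0.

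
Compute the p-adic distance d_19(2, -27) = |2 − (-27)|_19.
d_19(2, -27) = 1

Step 1 — x − y = 2 − (-27) = 29. Step 2 — v_19(29) = 0 (factor: 29 = (19^0 · 29); the sign does not affect v_p). Step 3 — |x − y|_19 = 19^{0} = 1.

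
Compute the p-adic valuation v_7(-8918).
v_7(-8918) = 3

v_7(n) is the largest exponent k such that 7^k divides n. Factor out: -8918 = -7^3 · 26. (Sign doesn't affect v_p.) So v_7(-8918) = 3.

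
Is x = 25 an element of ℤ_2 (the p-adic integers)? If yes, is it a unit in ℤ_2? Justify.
x ∈ ℤ_2^× (unit); v_2(x) = 0

ℤ_2 = {x ∈ ℚ_2 : v_2(x) ≥ 0} and ℤ_2^× = {x ∈ ℤ_2 : v_2(x) = 0}. Here v_2(25) = v_2(num) − v_2(den) = 0; compare against these criteria.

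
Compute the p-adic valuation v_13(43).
v_13(43) = 0

v_13(n) is the largest exponent k such that 13^k divides n. Factor out: 43 = 13^0 · 43. (Sign doesn't affect v_p.) So v_13(43) = 0.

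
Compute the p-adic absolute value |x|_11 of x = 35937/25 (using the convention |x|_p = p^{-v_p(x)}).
|35937/25|_11 = 1/1331

Step 1 — compute v_11(x) by factoring powers of 11 out of the numerator and denominator: v_11(35937/25) = 3. Step 2 — apply |x|_p = p^{-v_p(x)} = 11^{-3} = 1/1331.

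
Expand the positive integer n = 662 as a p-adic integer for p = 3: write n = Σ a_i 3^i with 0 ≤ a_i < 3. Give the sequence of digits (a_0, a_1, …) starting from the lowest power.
(a_0, a_1, …) = (2, 1, 1, 0, 2, 2)

Repeated division by 3 gives the digits low-to-high: 662 = 2 + 1·3^1 + 1·3^2 + 2·3^4 + 2·3^5. Digit sequence: (2, 1, 1, 0, 2, 2).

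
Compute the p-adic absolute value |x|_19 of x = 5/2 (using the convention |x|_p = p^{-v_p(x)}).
|5/2|_19 = 1

Step 1 — compute v_19(x) by factoring powers of 19 out of the numerator and denominator: v_19(5/2) = 0. Step 2 — apply |x|_p = p^{-v_p(x)} = 19^{0} = 1.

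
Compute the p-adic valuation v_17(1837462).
v_17(1837462) = 4

v_17(n) is the largest exponent k such that 17^k divides n. Factor out: 1837462 = 17^4 · 22. (Sign doesn't affect v_p.) So v_17(1837462) = 4.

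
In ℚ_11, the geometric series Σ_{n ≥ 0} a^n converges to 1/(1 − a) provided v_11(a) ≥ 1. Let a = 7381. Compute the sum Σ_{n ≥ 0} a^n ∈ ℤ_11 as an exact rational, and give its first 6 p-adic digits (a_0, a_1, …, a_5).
Σ a^n = 1/(1 − a) = -1/7380;  first 6 digits = (1, 0, 6, 5, 3, 8)

v_11(a) = 2 ≥ 1, so the series converges in ℤ_11 to 1/(1 − a) = 1/(1 − 7381) = -1/7380. Expand this rational in ℤ_11: compute digits iteratively via d_i = x_i mod 11, x_{i+1} = (x_i − d_i)/11. The first 6 digits are (1, 0, 6, 5, 3, 8).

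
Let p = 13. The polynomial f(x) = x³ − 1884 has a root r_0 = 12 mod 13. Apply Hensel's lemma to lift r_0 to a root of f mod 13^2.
r_1 = 64 (mod 169)

Hensel: r_{i+1} = r_i − f(r_i)/f′(r_i) mod 13^{i+2}, where f′(x) = 3x². Iterate:
  r_0 = 12 (mod 13)
  r_1 = 64 (mod 169)
Final: r = 64 with f(r) ≡ 0 mod 13^2.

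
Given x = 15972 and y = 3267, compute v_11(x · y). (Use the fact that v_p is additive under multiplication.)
v_11(52180524) = 5

v_p(x) = 3 (factor: 15972 = 11^3 · 12); v_p(y) = 2 (factor: 3267 = 11^2 · 27). Additivity: v_p(xy) = v_p(x) + v_p(y) = 3 + 2 = 5. (Direct check: xy = 52180524 = 11^5 · (324).)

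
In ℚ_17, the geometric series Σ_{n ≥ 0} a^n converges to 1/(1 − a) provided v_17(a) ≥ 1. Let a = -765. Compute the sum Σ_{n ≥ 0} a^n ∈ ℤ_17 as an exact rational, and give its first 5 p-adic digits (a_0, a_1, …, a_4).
Σ a^n = 1/(1 − a) = 1/766;  first 5 digits = (1, 6, 16, 11, 5)

v_17(a) = 1 ≥ 1, so the series converges in ℤ_17 to 1/(1 − a) = 1/(1 − (-765)) = 1/766. Expand this rational in ℤ_17: compute digits iteratively via d_i = x_i mod 17, x_{i+1} = (x_i − d_i)/17. The first 5 digits are (1, 6, 16, 11, 5).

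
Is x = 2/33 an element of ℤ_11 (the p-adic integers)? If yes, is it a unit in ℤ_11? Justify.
x ∉ ℤ_11 (v_11(x) = -1 < 0)

ℤ_11 = {x ∈ ℚ_11 : v_11(x) ≥ 0} and ℤ_11^× = {x ∈ ℤ_11 : v_11(x) = 0}. Here v_11(2/33) = v_11(num) − v_11(den) = -1; compare against these criteria.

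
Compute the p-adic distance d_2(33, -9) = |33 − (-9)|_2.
d_2(33, -9) = 1/2

Step 1 — x − y = 33 − (-9) = 42. Step 2 — v_2(42) = 1 (factor: 42 = (2^1 · 21); the sign does not affect v_p). Step 3 — |x − y|_2 = 2^{-1} = 1/2.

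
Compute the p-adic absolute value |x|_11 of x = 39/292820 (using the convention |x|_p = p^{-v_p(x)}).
|39/292820|_11 = 14641

Step 1 — compute v_11(x) by factoring powers of 11 out of the numerator and denominator: v_11(39/292820) = -4. Step 2 — apply |x|_p = p^{-v_p(x)} = 11^{4} = 14641.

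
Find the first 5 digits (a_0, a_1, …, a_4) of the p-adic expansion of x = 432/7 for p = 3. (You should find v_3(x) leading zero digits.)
(a_0, …, a_4) = (0, 0, 0, 1, 0)

v_3(432/7) = 3, so a_0 = ... = a_2 = 0. Factor out: x = 3^3 · u with u = 16/7 a unit in ℤ_3. Expand u iteratively via a_{v+i} = u_i mod 3, u_{i+1} = (u_i − a_{v+i})/3:
  u_0 = 16/7;  a_3 = 1;  u_1 = (u_0 − 1)/3 = 3/7
  u_1 = 3/7;  a_4 = 0;  u_2 = (u_1 − 0)/3 = 1/7
Digits: (0, 0, 0, 1, 0).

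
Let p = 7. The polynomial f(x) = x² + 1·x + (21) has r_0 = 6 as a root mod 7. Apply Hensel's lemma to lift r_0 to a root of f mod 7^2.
r_1 = 20 (mod 49)

Hensel: r_{i+1} = r_i − f(r_i)·(f′(r_i))^{-1} mod 7^{i+2}, f′(x) = 2x + 1. Iterate:
  r_0 = 6 (mod 7)
  r_1 = 20 (mod 49)
Final: r = 20 satisfies f(r) ≡ 0 mod 7^2.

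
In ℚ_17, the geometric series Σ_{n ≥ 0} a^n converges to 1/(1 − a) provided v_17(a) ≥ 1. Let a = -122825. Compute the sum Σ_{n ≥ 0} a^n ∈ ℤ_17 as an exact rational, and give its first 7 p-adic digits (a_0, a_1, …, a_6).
Σ a^n = 1/(1 − a) = 1/122826;  first 7 digits = (1, 0, 0, 9, 15, 16, 12)

v_17(a) = 3 ≥ 1, so the series converges in ℤ_17 to 1/(1 − a) = 1/(1 − (-122825)) = 1/122826. Expand this rational in ℤ_17: compute digits iteratively via d_i = x_i mod 17, x_{i+1} = (x_i − d_i)/17. The first 7 digits are (1, 0, 0, 9, 15, 16, 12).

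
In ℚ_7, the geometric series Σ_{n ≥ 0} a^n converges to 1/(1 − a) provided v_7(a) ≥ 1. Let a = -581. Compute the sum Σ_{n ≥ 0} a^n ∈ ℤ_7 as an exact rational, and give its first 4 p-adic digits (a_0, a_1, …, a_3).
Σ a^n = 1/(1 − a) = 1/582;  first 4 digits = (1, 1, 3, 3)

v_7(a) = 1 ≥ 1, so the series converges in ℤ_7 to 1/(1 − a) = 1/(1 − (-581)) = 1/582. Expand this rational in ℤ_7: compute digits iteratively via d_i = x_i mod 7, x_{i+1} = (x_i − d_i)/7. The first 4 digits are (1, 1, 3, 3).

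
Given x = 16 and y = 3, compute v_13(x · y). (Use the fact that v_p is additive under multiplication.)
v_13(48) = 0

v_p(x) = 0 (factor: 16 = 13^0 · 16); v_p(y) = 0 (factor: 3 = 13^0 · 3). Additivity: v_p(xy) = v_p(x) + v_p(y) = 0 + 0 = 0. (Direct check: xy = 48 = 13^0 · (48).)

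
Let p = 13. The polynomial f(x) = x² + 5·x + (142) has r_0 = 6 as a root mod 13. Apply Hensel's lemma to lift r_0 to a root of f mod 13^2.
r_1 = 123 (mod 169)

Hensel: r_{i+1} = r_i − f(r_i)·(f′(r_i))^{-1} mod 13^{i+2}, f′(x) = 2x + 5. Iterate:
  r_0 = 6 (mod 13)
  r_1 = 123 (mod 169)
Final: r = 123 satisfies f(r) ≡ 0 mod 13^2.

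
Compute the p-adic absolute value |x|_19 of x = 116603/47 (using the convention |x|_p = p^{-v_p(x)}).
|116603/47|_19 = 1/6859

Step 1 — compute v_19(x) by factoring powers of 19 out of the numerator and denominator: v_19(116603/47) = 3. Step 2 — apply |x|_p = p^{-v_p(x)} = 19^{-3} = 1/6859.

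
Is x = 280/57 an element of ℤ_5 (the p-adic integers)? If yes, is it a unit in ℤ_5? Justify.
x ∈ ℤ_5 but not a unit; v_5(x) = 1 > 0

ℤ_5 = {x ∈ ℚ_5 : v_5(x) ≥ 0} and ℤ_5^× = {x ∈ ℤ_5 : v_5(x) = 0}. Here v_5(280/57) = v_5(num) − v_5(den) = 1; compare against these criteria.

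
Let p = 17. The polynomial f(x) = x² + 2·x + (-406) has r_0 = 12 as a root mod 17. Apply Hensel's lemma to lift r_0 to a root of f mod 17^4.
r_3 = 48751 (mod 83521)

Hensel: r_{i+1} = r_i − f(r_i)·(f′(r_i))^{-1} mod 17^{i+2}, f′(x) = 2x + 2. Iterate:
  r_0 = 12 (mod 17)
  r_1 = 199 (mod 289)
  r_2 = 4534 (mod 4913)
  r_3 = 48751 (mod 83521)
Final: r = 48751 satisfies f(r) ≡ 0 mod 17^4.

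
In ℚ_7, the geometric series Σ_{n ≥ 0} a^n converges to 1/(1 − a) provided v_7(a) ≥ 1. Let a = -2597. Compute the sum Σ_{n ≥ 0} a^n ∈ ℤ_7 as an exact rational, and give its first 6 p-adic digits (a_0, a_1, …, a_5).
Σ a^n = 1/(1 − a) = 1/2598;  first 6 digits = (1, 0, 3, 6, 0, 2)

v_7(a) = 2 ≥ 1, so the series converges in ℤ_7 to 1/(1 − a) = 1/(1 − (-2597)) = 1/2598. Expand this rational in ℤ_7: compute digits iteratively via d_i = x_i mod 7, x_{i+1} = (x_i − d_i)/7. The first 6 digits are (1, 0, 3, 6, 0, 2).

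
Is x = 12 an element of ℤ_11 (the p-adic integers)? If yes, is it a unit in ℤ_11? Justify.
x ∈ ℤ_11^× (unit); v_11(x) = 0

ℤ_11 = {x ∈ ℚ_11 : v_11(x) ≥ 0} and ℤ_11^× = {x ∈ ℤ_11 : v_11(x) = 0}. Here v_11(12) = v_11(num) − v_11(den) = 0; compare against these criteria.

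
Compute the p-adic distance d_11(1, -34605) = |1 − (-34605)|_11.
d_11(1, -34605) = 1/1331

Step 1 — x − y = 1 − (-34605) = 34606. Step 2 — v_11(34606) = 3 (factor: 34606 = (11^3 · 26); the sign does not affect v_p). Step 3 — |x − y|_11 = 11^{-3} = 1/1331.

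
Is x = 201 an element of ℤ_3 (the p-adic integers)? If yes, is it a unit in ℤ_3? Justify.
x ∈ ℤ_3 but not a unit; v_3(x) = 1 > 0

ℤ_3 = {x ∈ ℚ_3 : v_3(x) ≥ 0} and ℤ_3^× = {x ∈ ℤ_3 : v_3(x) = 0}. Here v_3(201) = v_3(num) − v_3(den) = 1; compare against these criteria.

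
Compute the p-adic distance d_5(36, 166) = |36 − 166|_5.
d_5(36, 166) = 1/5

Step 1 — x − y = 36 − 166 = -130. Step 2 — v_5(-130) = 1 (factor: -130 = −(5^1 · 26); the sign does not affect v_p). Step 3 — |x − y|_5 = 5^{-1} = 1/5.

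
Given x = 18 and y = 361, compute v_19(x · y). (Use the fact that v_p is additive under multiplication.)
v_19(6498) = 2

v_p(x) = 0 (factor: 18 = 19^0 · 18); v_p(y) = 2 (factor: 361 = 19^2 · 1). Additivity: v_p(xy) = v_p(x) + v_p(y) = 0 + 2 = 2. (Direct check: xy = 6498 = 19^2 · (18).)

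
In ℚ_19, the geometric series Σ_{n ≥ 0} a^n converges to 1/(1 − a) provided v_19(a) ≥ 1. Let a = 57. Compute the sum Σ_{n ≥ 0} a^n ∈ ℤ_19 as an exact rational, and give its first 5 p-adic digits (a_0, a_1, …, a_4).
Σ a^n = 1/(1 − a) = -1/56;  first 5 digits = (1, 3, 9, 8, 6)

v_19(a) = 1 ≥ 1, so the series converges in ℤ_19 to 1/(1 − a) = 1/(1 − 57) = -1/56. Expand this rational in ℤ_19: compute digits iteratively via d_i = x_i mod 19, x_{i+1} = (x_i − d_i)/19. The first 5 digits are (1, 3, 9, 8, 6).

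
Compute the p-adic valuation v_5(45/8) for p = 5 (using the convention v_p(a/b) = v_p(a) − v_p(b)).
v_5(45/8) = 1

Factor powers of 5 from the numerator and denominator of the reduced fraction: 45 = 5^1 · 9 and 8 = 5^0 · 8. Apply v_p(a/b) = v_p(a) − v_p(b): v_5(45/8) = 1 − 0 = 1.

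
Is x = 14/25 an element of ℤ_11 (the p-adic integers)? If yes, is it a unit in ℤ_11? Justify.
x ∈ ℤ_11^× (unit); v_11(x) = 0

ℤ_11 = {x ∈ ℚ_11 : v_11(x) ≥ 0} and ℤ_11^× = {x ∈ ℤ_11 : v_11(x) = 0}. Here v_11(14/25) = v_11(num) − v_11(den) = 0; compare against these criteria.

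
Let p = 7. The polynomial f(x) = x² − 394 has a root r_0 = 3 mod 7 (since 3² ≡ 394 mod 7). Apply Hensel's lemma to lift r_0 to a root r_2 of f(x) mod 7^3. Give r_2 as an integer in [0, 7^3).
r_2 = 59 (mod 343)

Hensel's recurrence: r_{i+1} = r_i − f(r_i)·(f′(r_i))^{-1} mod 7^{i+2}, with f′(x) = 2x. Iterate:
  r_0 = 3 (mod 7)
  r_1 = 10 (mod 49)
  r_2 = 59 (mod 343)
Final: r_2 = 59, and one checks f(r_2) ≡ 0 mod 7^3.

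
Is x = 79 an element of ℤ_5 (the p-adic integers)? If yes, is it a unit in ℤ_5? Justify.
x ∈ ℤ_5^× (unit); v_5(x) = 0

ℤ_5 = {x ∈ ℚ_5 : v_5(x) ≥ 0} and ℤ_5^× = {x ∈ ℤ_5 : v_5(x) = 0}. Here v_5(79) = v_5(num) − v_5(den) = 0; compare against these criteria.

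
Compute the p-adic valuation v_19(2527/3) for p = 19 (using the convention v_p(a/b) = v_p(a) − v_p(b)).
v_19(2527/3) = 2

Factor powers of 19 from the numerator and denominator of the reduced fraction: 2527 = 19^2 · 7 and 3 = 19^0 · 3. Apply v_p(a/b) = v_p(a) − v_p(b): v_19(2527/3) = 2 − 0 = 2.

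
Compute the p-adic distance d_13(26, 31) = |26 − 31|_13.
d_13(26, 31) = 1

Step 1 — x − y = 26 − 31 = -5. Step 2 — v_13(-5) = 0 (factor: -5 = −(13^0 · 5); the sign does not affect v_p). Step 3 — |x − y|_13 = 13^{0} = 1.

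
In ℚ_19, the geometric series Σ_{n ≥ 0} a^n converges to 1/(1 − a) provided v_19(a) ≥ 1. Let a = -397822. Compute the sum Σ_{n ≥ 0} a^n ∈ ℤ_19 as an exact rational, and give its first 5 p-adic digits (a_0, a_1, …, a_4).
Σ a^n = 1/(1 − a) = 1/397823;  first 5 digits = (1, 0, 0, 18, 15)

v_19(a) = 3 ≥ 1, so the series converges in ℤ_19 to 1/(1 − a) = 1/(1 − (-397822)) = 1/397823. Expand this rational in ℤ_19: compute digits iteratively via d_i = x_i mod 19, x_{i+1} = (x_i − d_i)/19. The first 5 digits are (1, 0, 0, 18, 15).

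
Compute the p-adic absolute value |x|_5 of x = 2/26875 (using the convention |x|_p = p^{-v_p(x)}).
|2/26875|_5 = 625

Step 1 — compute v_5(x) by factoring powers of 5 out of the numerator and denominator: v_5(2/26875) = -4. Step 2 — apply |x|_p = p^{-v_p(x)} = 5^{4} = 625.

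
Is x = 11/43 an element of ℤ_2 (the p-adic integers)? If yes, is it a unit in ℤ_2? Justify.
x ∈ ℤ_2^× (unit); v_2(x) = 0

ℤ_2 = {x ∈ ℚ_2 : v_2(x) ≥ 0} and ℤ_2^× = {x ∈ ℤ_2 : v_2(x) = 0}. Here v_2(11/43) = v_2(num) − v_2(den) = 0; compare against these criteria.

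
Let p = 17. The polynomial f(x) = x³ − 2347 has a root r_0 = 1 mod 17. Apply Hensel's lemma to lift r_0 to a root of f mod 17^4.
r_3 = 8297 (mod 83521)

Hensel: r_{i+1} = r_i − f(r_i)/f′(r_i) mod 17^{i+2}, where f′(x) = 3x². Iterate:
  r_0 = 1 (mod 17)
  r_1 = 205 (mod 289)
  r_2 = 3384 (mod 4913)
  r_3 = 8297 (mod 83521)
Final: r = 8297 with f(r) ≡ 0 mod 17^4.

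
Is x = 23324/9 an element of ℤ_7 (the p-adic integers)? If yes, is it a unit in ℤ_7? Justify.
x ∈ ℤ_7 but not a unit; v_7(x) = 3 > 0

ℤ_7 = {x ∈ ℚ_7 : v_7(x) ≥ 0} and ℤ_7^× = {x ∈ ℤ_7 : v_7(x) = 0}. Here v_7(23324/9) = v_7(num) − v_7(den) = 3; compare against these criteria.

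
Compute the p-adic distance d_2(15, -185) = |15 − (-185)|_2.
d_2(15, -185) = 1/8

Step 1 — x − y = 15 − (-185) = 200. Step 2 — v_2(200) = 3 (factor: 200 = (2^3 · 25); the sign does not affect v_p). Step 3 — |x − y|_2 = 2^{-3} = 1/8.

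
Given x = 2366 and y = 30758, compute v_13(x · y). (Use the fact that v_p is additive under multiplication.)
v_13(72773428) = 5

v_p(x) = 2 (factor: 2366 = 13^2 · 14); v_p(y) = 3 (factor: 30758 = 13^3 · 14). Additivity: v_p(xy) = v_p(x) + v_p(y) = 2 + 3 = 5. (Direct check: xy = 72773428 = 13^5 · (196).)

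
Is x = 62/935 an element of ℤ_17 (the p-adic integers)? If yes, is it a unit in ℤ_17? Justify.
x ∉ ℤ_17 (v_17(x) = -1 < 0)

ℤ_17 = {x ∈ ℚ_17 : v_17(x) ≥ 0} and ℤ_17^× = {x ∈ ℤ_17 : v_17(x) = 0}. Here v_17(62/935) = v_17(num) − v_17(den) = -1; compare against these criteria.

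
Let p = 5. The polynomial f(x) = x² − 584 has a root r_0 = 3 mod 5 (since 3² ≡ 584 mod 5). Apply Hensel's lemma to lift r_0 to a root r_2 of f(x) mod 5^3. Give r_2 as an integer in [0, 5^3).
r_2 = 78 (mod 125)

Hensel's recurrence: r_{i+1} = r_i − f(r_i)·(f′(r_i))^{-1} mod 5^{i+2}, with f′(x) = 2x. Iterate:
  r_0 = 3 (mod 5)
  r_1 = 3 (mod 25)
  r_2 = 78 (mod 125)
Final: r_2 = 78, and one checks f(r_2) ≡ 0 mod 5^3.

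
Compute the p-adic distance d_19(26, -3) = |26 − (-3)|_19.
d_19(26, -3) = 1

Step 1 — x − y = 26 − (-3) = 29. Step 2 — v_19(29) = 0 (factor: 29 = (19^0 · 29); the sign does not affect v_p). Step 3 — |x − y|_19 = 19^{0} = 1.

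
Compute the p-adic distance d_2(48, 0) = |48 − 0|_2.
d_2(48, 0) = 1/16

Step 1 — x − y = 48 − 0 = 48. Step 2 — v_2(48) = 4 (factor: 48 = (2^4 · 3); the sign does not affect v_p). Step 3 — |x − y|_2 = 2^{-4} = 1/16.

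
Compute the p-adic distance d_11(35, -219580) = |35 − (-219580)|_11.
d_11(35, -219580) = 1/14641

Step 1 — x − y = 35 − (-219580) = 219615. Step 2 — v_11(219615) = 4 (factor: 219615 = (11^4 · 15); the sign does not affect v_p). Step 3 — |x − y|_11 = 11^{-4} = 1/14641.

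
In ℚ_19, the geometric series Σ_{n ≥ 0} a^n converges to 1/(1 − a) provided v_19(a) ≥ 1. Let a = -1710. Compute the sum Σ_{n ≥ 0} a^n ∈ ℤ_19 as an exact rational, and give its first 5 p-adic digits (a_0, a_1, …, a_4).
Σ a^n = 1/(1 − a) = 1/1711;  first 5 digits = (1, 5, 1, 0, 13)

v_19(a) = 1 ≥ 1, so the series converges in ℤ_19 to 1/(1 − a) = 1/(1 − (-1710)) = 1/1711. Expand this rational in ℤ_19: compute digits iteratively via d_i = x_i mod 19, x_{i+1} = (x_i − d_i)/19. The first 5 digits are (1, 5, 1, 0, 13).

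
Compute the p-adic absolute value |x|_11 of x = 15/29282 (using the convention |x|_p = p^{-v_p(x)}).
|15/29282|_11 = 14641

Step 1 — compute v_11(x) by factoring powers of 11 out of the numerator and denominator: v_11(15/29282) = -4. Step 2 — apply |x|_p = p^{-v_p(x)} = 11^{4} = 14641.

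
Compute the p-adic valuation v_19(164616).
v_19(164616) = 3

v_19(n) is the largest exponent k such that 19^k divides n. Factor out: 164616 = 19^3 · 24. (Sign doesn't affect v_p.) So v_19(164616) = 3.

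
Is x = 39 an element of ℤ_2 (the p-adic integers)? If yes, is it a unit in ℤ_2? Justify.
x ∈ ℤ_2^× (unit); v_2(x) = 0

ℤ_2 = {x ∈ ℚ_2 : v_2(x) ≥ 0} and ℤ_2^× = {x ∈ ℤ_2 : v_2(x) = 0}. Here v_2(39) = v_2(num) − v_2(den) = 0; compare against these criteria.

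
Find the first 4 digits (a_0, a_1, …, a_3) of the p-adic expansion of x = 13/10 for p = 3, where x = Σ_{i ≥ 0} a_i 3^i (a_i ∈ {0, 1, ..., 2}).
(a_0, …, a_3) = (1, 1, 0, 2)

v_3(13/10) = 0 (numerator and denominator both coprime to 3), so x ∈ ℤ_3^×. Compute digits iteratively via a_i = x_i mod 3, x_{i+1} = (x_i − a_i)/3, with x_0 = x:
  x_0 = 13/10;  a_0 = 1;  x_1 = (x_0 − 1)/3 = 1/10
  x_1 = 1/10;  a_1 = 1;  x_2 = (x_1 − 1)/3 = -3/10
  x_2 = -3/10;  a_2 = 0;  x_3 = (x_2 − 0)/3 = -1/10
  x_3 = -1/10;  a_3 = 2;  x_4 = (x_3 − 2)/3 = -7/10
Digits: (1, 1, 0, 2).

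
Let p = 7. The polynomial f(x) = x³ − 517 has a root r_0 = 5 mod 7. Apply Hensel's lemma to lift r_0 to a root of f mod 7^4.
r_3 = 1867 (mod 2401)

Hensel: r_{i+1} = r_i − f(r_i)/f′(r_i) mod 7^{i+2}, where f′(x) = 3x². Iterate:
  r_0 = 5 (mod 7)
  r_1 = 5 (mod 49)
  r_2 = 152 (mod 343)
  r_3 = 1867 (mod 2401)
Final: r = 1867 with f(r) ≡ 0 mod 7^4.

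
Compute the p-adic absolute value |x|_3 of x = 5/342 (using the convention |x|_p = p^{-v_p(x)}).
|5/342|_3 = 9

Step 1 — compute v_3(x) by factoring powers of 3 out of the numerator and denominator: v_3(5/342) = -2. Step 2 — apply |x|_p = p^{-v_p(x)} = 3^{2} = 9.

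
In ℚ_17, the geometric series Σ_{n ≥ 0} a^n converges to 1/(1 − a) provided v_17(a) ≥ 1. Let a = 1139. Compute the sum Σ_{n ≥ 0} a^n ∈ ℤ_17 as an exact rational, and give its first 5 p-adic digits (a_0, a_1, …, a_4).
Σ a^n = 1/(1 − a) = -1/1138;  first 5 digits = (1, 16, 4, 8, 11)

v_17(a) = 1 ≥ 1, so the series converges in ℤ_17 to 1/(1 − a) = 1/(1 − 1139) = -1/1138. Expand this rational in ℤ_17: compute digits iteratively via d_i = x_i mod 17, x_{i+1} = (x_i − d_i)/17. The first 5 digits are (1, 16, 4, 8, 11).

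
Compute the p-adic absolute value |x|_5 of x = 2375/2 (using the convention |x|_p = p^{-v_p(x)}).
|2375/2|_5 = 1/125

Step 1 — compute v_5(x) by factoring powers of 5 out of the numerator and denominator: v_5(2375/2) = 3. Step 2 — apply |x|_p = p^{-v_p(x)} = 5^{-3} = 1/125.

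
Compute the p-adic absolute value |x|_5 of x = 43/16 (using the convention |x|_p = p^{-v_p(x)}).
|43/16|_5 = 1

Step 1 — compute v_5(x) by factoring powers of 5 out of the numerator and denominator: v_5(43/16) = 0. Step 2 — apply |x|_p = p^{-v_p(x)} = 5^{0} = 1.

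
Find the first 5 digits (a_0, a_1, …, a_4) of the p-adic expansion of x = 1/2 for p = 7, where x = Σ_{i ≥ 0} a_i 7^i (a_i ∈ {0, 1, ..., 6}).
(a_0, …, a_4) = (4, 3, 3, 3, 3)

v_7(1/2) = 0 (numerator and denominator both coprime to 7), so x ∈ ℤ_7^×. Compute digits iteratively via a_i = x_i mod 7, x_{i+1} = (x_i − a_i)/7, with x_0 = x:
  x_0 = 1/2;  a_0 = 4;  x_1 = (x_0 − 4)/7 = -1/2
  x_1 = -1/2;  a_1 = 3;  x_2 = (x_1 − 3)/7 = -1/2
  x_2 = -1/2;  a_2 = 3;  x_3 = (x_2 − 3)/7 = -1/2
  x_3 = -1/2;  a_3 = 3;  x_4 = (x_3 − 3)/7 = -1/2
  x_4 = -1/2;  a_4 = 3;  x_5 = (x_4 − 3)/7 = -1/2
Digits: (4, 3, 3, 3, 3).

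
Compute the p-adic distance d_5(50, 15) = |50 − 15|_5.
d_5(50, 15) = 1/5

Step 1 — x − y = 50 − 15 = 35. Step 2 — v_5(35) = 1 (factor: 35 = (5^1 · 7); the sign does not affect v_p). Step 3 — |x − y|_5 = 5^{-1} = 1/5.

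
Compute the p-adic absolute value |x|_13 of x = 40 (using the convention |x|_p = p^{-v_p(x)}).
|40|_13 = 1

Step 1 — compute v_13(x) by factoring powers of 13 out of the numerator and denominator: v_13(40) = 0. Step 2 — apply |x|_p = p^{-v_p(x)} = 13^{0} = 1.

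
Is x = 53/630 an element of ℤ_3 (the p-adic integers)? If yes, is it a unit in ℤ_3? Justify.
x ∉ ℤ_3 (v_3(x) = -2 < 0)

ℤ_3 = {x ∈ ℚ_3 : v_3(x) ≥ 0} and ℤ_3^× = {x ∈ ℤ_3 : v_3(x) = 0}. Here v_3(53/630) = v_3(num) − v_3(den) = -2; compare against these criteria.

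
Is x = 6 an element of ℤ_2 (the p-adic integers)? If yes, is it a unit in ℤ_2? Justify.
x ∈ ℤ_2 but not a unit; v_2(x) = 1 > 0

ℤ_2 = {x ∈ ℚ_2 : v_2(x) ≥ 0} and ℤ_2^× = {x ∈ ℤ_2 : v_2(x) = 0}. Here v_2(6) = v_2(num) − v_2(den) = 1; compare against these criteria.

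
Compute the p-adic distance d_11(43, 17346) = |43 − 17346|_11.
d_11(43, 17346) = 1/1331

Step 1 — x − y = 43 − 17346 = -17303. Step 2 — v_11(-17303) = 3 (factor: -17303 = −(11^3 · 13); the sign does not affect v_p). Step 3 — |x − y|_11 = 11^{-3} = 1/1331.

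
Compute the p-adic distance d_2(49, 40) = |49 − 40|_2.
d_2(49, 40) = 1

Step 1 — x − y = 49 − 40 = 9. Step 2 — v_2(9) = 0 (factor: 9 = (2^0 · 9); the sign does not affect v_p). Step 3 — |x − y|_2 = 2^{0} = 1.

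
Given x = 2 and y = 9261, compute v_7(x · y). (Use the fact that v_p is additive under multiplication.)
v_7(18522) = 3

v_p(x) = 0 (factor: 2 = 7^0 · 2); v_p(y) = 3 (factor: 9261 = 7^3 · 27). Additivity: v_p(xy) = v_p(x) + v_p(y) = 0 + 3 = 3. (Direct check: xy = 18522 = 7^3 · (54).)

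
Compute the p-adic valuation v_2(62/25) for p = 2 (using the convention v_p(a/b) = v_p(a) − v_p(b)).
v_2(62/25) = 1

Factor powers of 2 from the numerator and denominator of the reduced fraction: 62 = 2^1 · 31 and 25 = 2^0 · 25. Apply v_p(a/b) = v_p(a) − v_p(b): v_2(62/25) = 1 − 0 = 1.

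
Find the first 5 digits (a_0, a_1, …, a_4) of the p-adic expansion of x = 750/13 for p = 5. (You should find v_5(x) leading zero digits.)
(a_0, …, a_4) = (0, 0, 0, 2, 2)

v_5(750/13) = 3, so a_0 = ... = a_2 = 0. Factor out: x = 5^3 · u with u = 6/13 a unit in ℤ_5. Expand u iteratively via a_{v+i} = u_i mod 5, u_{i+1} = (u_i − a_{v+i})/5:
  u_0 = 6/13;  a_3 = 2;  u_1 = (u_0 − 2)/5 = -4/13
  u_1 = -4/13;  a_4 = 2;  u_2 = (u_1 − 2)/5 = -6/13
Digits: (0, 0, 0, 2, 2).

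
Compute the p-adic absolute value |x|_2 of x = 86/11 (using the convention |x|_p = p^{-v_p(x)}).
|86/11|_2 = 1/2

Step 1 — compute v_2(x) by factoring powers of 2 out of the numerator and denominator: v_2(86/11) = 1. Step 2 — apply |x|_p = p^{-v_p(x)} = 2^{-1} = 1/2.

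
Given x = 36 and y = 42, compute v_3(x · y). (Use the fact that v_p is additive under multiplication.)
v_3(1512) = 3

v_p(x) = 2 (factor: 36 = 3^2 · 4); v_p(y) = 1 (factor: 42 = 3^1 · 14). Additivity: v_p(xy) = v_p(x) + v_p(y) = 2 + 1 = 3. (Direct check: xy = 1512 = 3^3 · (56).)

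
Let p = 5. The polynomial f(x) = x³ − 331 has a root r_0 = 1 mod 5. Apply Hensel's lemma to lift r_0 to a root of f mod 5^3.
r_2 = 11 (mod 125)

Hensel: r_{i+1} = r_i − f(r_i)/f′(r_i) mod 5^{i+2}, where f′(x) = 3x². Iterate:
  r_0 = 1 (mod 5)
  r_1 = 11 (mod 25)
  r_2 = 11 (mod 125)
Final: r = 11 with f(r) ≡ 0 mod 5^3.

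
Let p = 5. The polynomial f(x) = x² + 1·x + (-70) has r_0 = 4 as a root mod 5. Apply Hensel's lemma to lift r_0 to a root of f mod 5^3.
r_2 = 79 (mod 125)

Hensel: r_{i+1} = r_i − f(r_i)·(f′(r_i))^{-1} mod 5^{i+2}, f′(x) = 2x + 1. Iterate:
  r_0 = 4 (mod 5)
  r_1 = 4 (mod 25)
  r_2 = 79 (mod 125)
Final: r = 79 satisfies f(r) ≡ 0 mod 5^3.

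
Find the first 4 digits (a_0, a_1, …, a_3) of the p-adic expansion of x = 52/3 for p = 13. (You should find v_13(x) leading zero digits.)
(a_0, …, a_3) = (0, 10, 8, 8)

v_13(52/3) = 1, so a_0 = ... = a_0 = 0. Factor out: x = 13^1 · u with u = 4/3 a unit in ℤ_13. Expand u iteratively via a_{v+i} = u_i mod 13, u_{i+1} = (u_i − a_{v+i})/13:
  u_0 = 4/3;  a_1 = 10;  u_1 = (u_0 − 10)/13 = -2/3
  u_1 = -2/3;  a_2 = 8;  u_2 = (u_1 − 8)/13 = -2/3
  u_2 = -2/3;  a_3 = 8;  u_3 = (u_2 − 8)/13 = -2/3
Digits: (0, 10, 8, 8).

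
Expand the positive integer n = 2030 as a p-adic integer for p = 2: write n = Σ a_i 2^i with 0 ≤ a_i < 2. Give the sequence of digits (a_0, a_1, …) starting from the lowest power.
(a_0, a_1, …) = (0, 1, 1, 1, 0, 1, 1, 1, 1, 1, 1)

Repeated division by 2 gives the digits low-to-high: 2030 = 1·2^1 + 1·2^2 + 1·2^3 + 1·2^5 + 1·2^6 + 1·2^7 + 1·2^8 + 1·2^9 + 1·2^10. Digit sequence: (0, 1, 1, 1, 0, 1, 1, 1, 1, 1, 1).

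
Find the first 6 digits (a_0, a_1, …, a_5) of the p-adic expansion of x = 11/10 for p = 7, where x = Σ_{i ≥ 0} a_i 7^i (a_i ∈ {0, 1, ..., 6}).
(a_0, …, a_5) = (6, 0, 2, 6, 4, 0)

v_7(11/10) = 0 (numerator and denominator both coprime to 7), so x ∈ ℤ_7^×. Compute digits iteratively via a_i = x_i mod 7, x_{i+1} = (x_i − a_i)/7, with x_0 = x:
  x_0 = 11/10;  a_0 = 6;  x_1 = (x_0 − 6)/7 = -7/10
  x_1 = -7/10;  a_1 = 0;  x_2 = (x_1 − 0)/7 = -1/10
  x_2 = -1/10;  a_2 = 2;  x_3 = (x_2 − 2)/7 = -3/10
  x_3 = -3/10;  a_3 = 6;  x_4 = (x_3 − 6)/7 = -9/10
  x_4 = -9/10;  a_4 = 4;  x_5 = (x_4 − 4)/7 = -7/10
  x_5 = -7/10;  a_5 = 0;  x_6 = (x_5 − 0)/7 = -1/10
Digits: (6, 0, 2, 6, 4, 0).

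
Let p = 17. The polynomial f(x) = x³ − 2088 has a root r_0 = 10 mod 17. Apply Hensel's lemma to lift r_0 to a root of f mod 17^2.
r_1 = 214 (mod 289)

Hensel: r_{i+1} = r_i − f(r_i)/f′(r_i) mod 17^{i+2}, where f′(x) = 3x². Iterate:
  r_0 = 10 (mod 17)
  r_1 = 214 (mod 289)
Final: r = 214 with f(r) ≡ 0 mod 17^2.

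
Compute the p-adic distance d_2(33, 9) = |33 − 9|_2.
d_2(33, 9) = 1/8

Step 1 — x − y = 33 − 9 = 24. Step 2 — v_2(24) = 3 (factor: 24 = (2^3 · 3); the sign does not affect v_p). Step 3 — |x − y|_2 = 2^{-3} = 1/8.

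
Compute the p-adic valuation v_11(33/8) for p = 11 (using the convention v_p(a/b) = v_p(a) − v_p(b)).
v_11(33/8) = 1

Factor powers of 11 from the numerator and denominator of the reduced fraction: 33 = 11^1 · 3 and 8 = 11^0 · 8. Apply v_p(a/b) = v_p(a) − v_p(b): v_11(33/8) = 1 − 0 = 1.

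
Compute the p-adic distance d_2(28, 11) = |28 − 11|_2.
d_2(28, 11) = 1

Step 1 — x − y = 28 − 11 = 17. Step 2 — v_2(17) = 0 (factor: 17 = (2^0 · 17); the sign does not affect v_p). Step 3 — |x − y|_2 = 2^{0} = 1.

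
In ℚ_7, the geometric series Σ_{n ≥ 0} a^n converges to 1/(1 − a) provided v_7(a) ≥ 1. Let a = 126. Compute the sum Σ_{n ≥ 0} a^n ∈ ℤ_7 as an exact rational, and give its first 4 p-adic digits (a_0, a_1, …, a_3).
Σ a^n = 1/(1 − a) = -1/125;  first 4 digits = (1, 4, 4, 5)

v_7(a) = 1 ≥ 1, so the series converges in ℤ_7 to 1/(1 − a) = 1/(1 − 126) = -1/125. Expand this rational in ℤ_7: compute digits iteratively via d_i = x_i mod 7, x_{i+1} = (x_i − d_i)/7. The first 4 digits are (1, 4, 4, 5).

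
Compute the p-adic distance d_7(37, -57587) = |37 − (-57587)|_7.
d_7(37, -57587) = 1/2401

Step 1 — x − y = 37 − (-57587) = 57624. Step 2 — v_7(57624) = 4 (factor: 57624 = (7^4 · 24); the sign does not affect v_p). Step 3 — |x − y|_7 = 7^{-4} = 1/2401.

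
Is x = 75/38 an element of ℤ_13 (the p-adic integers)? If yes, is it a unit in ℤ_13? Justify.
x ∈ ℤ_13^× (unit); v_13(x) = 0

ℤ_13 = {x ∈ ℚ_13 : v_13(x) ≥ 0} and ℤ_13^× = {x ∈ ℤ_13 : v_13(x) = 0}. Here v_13(75/38) = v_13(num) − v_13(den) = 0; compare against these criteria.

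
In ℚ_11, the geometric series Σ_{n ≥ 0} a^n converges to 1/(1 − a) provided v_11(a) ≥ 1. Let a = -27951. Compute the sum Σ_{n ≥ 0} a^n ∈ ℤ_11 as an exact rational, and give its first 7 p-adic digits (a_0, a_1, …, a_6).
Σ a^n = 1/(1 − a) = 1/27952;  first 7 digits = (1, 0, 0, 1, 9, 10, 0)

v_11(a) = 3 ≥ 1, so the series converges in ℤ_11 to 1/(1 − a) = 1/(1 − (-27951)) = 1/27952. Expand this rational in ℤ_11: compute digits iteratively via d_i = x_i mod 11, x_{i+1} = (x_i − d_i)/11. The first 7 digits are (1, 0, 0, 1, 9, 10, 0).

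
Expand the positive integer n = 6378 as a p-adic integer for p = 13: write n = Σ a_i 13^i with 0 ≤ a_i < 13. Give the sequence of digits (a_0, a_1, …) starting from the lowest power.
(a_0, a_1, …) = (8, 9, 11, 2)

Repeated division by 13 gives the digits low-to-high: 6378 = 8 + 9·13^1 + 11·13^2 + 2·13^3. Digit sequence: (8, 9, 11, 2).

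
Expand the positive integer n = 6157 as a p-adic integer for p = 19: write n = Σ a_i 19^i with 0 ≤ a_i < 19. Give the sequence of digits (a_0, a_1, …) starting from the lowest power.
(a_0, a_1, …) = (1, 1, 17)

Repeated division by 19 gives the digits low-to-high: 6157 = 1 + 1·19^1 + 17·19^2. Digit sequence: (1, 1, 17).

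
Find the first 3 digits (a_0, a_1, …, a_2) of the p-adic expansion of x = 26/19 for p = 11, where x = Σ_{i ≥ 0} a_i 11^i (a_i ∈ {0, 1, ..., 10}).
(a_0, …, a_2) = (6, 10, 6)

v_11(26/19) = 0 (numerator and denominator both coprime to 11), so x ∈ ℤ_11^×. Compute digits iteratively via a_i = x_i mod 11, x_{i+1} = (x_i − a_i)/11, with x_0 = x:
  x_0 = 26/19;  a_0 = 6;  x_1 = (x_0 − 6)/11 = -8/19
  x_1 = -8/19;  a_1 = 10;  x_2 = (x_1 − 10)/11 = -18/19
  x_2 = -18/19;  a_2 = 6;  x_3 = (x_2 − 6)/11 = -12/19
Digits: (6, 10, 6).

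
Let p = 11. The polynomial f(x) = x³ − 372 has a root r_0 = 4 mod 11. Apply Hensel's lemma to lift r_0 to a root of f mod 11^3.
r_2 = 81 (mod 1331)

Hensel: r_{i+1} = r_i − f(r_i)/f′(r_i) mod 11^{i+2}, where f′(x) = 3x². Iterate:
  r_0 = 4 (mod 11)
  r_1 = 81 (mod 121)
  r_2 = 81 (mod 1331)
Final: r = 81 with f(r) ≡ 0 mod 11^3.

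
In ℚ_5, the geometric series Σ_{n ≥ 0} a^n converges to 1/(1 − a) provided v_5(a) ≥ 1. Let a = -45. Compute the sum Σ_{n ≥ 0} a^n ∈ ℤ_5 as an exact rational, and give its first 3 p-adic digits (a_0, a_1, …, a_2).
Σ a^n = 1/(1 − a) = 1/46;  first 3 digits = (1, 1, 4)

v_5(a) = 1 ≥ 1, so the series converges in ℤ_5 to 1/(1 − a) = 1/(1 − (-45)) = 1/46. Expand this rational in ℤ_5: compute digits iteratively via d_i = x_i mod 5, x_{i+1} = (x_i − d_i)/5. The first 3 digits are (1, 1, 4).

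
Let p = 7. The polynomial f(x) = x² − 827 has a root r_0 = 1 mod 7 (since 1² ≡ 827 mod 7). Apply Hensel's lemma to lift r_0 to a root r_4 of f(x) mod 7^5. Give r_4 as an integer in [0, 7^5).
r_4 = 13399 (mod 16807)

Hensel's recurrence: r_{i+1} = r_i − f(r_i)·(f′(r_i))^{-1} mod 7^{i+2}, with f′(x) = 2x. Iterate:
  r_0 = 1 (mod 7)
  r_1 = 22 (mod 49)
  r_2 = 22 (mod 343)
  r_3 = 1394 (mod 2401)
  r_4 = 13399 (mod 16807)
Final: r_4 = 13399, and one checks f(r_4) ≡ 0 mod 7^5.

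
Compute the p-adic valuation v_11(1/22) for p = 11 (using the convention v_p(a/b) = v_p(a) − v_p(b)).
v_11(1/22) = -1

Factor powers of 11 from the numerator and denominator of the reduced fraction: 1 = 11^0 · 1 and 22 = 11^1 · 2. Apply v_p(a/b) = v_p(a) − v_p(b): v_11(1/22) = 0 − 1 = -1.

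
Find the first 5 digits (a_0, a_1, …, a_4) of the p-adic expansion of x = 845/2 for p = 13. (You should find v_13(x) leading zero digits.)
(a_0, …, a_4) = (0, 0, 9, 6, 6)

v_13(845/2) = 2, so a_0 = ... = a_1 = 0. Factor out: x = 13^2 · u with u = 5/2 a unit in ℤ_13. Expand u iteratively via a_{v+i} = u_i mod 13, u_{i+1} = (u_i − a_{v+i})/13:
  u_0 = 5/2;  a_2 = 9;  u_1 = (u_0 − 9)/13 = -1/2
  u_1 = -1/2;  a_3 = 6;  u_2 = (u_1 − 6)/13 = -1/2
  u_2 = -1/2;  a_4 = 6;  u_3 = (u_2 − 6)/13 = -1/2
Digits: (0, 0, 9, 6, 6).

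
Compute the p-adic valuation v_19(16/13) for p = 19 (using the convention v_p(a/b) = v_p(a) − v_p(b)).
v_19(16/13) = 0

Factor powers of 19 from the numerator and denominator of the reduced fraction: 16 = 19^0 · 16 and 13 = 19^0 · 13. Apply v_p(a/b) = v_p(a) − v_p(b): v_19(16/13) = 0 − 0 = 0.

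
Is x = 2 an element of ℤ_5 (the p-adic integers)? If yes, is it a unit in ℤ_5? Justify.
x ∈ ℤ_5^× (unit); v_5(x) = 0

ℤ_5 = {x ∈ ℚ_5 : v_5(x) ≥ 0} and ℤ_5^× = {x ∈ ℤ_5 : v_5(x) = 0}. Here v_5(2) = v_5(num) − v_5(den) = 0; compare against these criteria.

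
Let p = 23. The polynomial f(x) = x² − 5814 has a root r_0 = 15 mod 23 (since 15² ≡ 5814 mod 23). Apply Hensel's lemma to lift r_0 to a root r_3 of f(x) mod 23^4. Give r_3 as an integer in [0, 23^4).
r_3 = 259041 (mod 279841)

Hensel's recurrence: r_{i+1} = r_i − f(r_i)·(f′(r_i))^{-1} mod 23^{i+2}, with f′(x) = 2x. Iterate:
  r_0 = 15 (mod 23)
  r_1 = 360 (mod 529)
  r_2 = 3534 (mod 12167)
  r_3 = 259041 (mod 279841)
Final: r_3 = 259041, and one checks f(r_3) ≡ 0 mod 23^4.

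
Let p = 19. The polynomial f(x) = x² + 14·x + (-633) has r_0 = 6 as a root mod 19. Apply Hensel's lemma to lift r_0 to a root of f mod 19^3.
r_2 = 6732 (mod 6859)

Hensel: r_{i+1} = r_i − f(r_i)·(f′(r_i))^{-1} mod 19^{i+2}, f′(x) = 2x + 14. Iterate:
  r_0 = 6 (mod 19)
  r_1 = 234 (mod 361)
  r_2 = 6732 (mod 6859)
Final: r = 6732 satisfies f(r) ≡ 0 mod 19^3.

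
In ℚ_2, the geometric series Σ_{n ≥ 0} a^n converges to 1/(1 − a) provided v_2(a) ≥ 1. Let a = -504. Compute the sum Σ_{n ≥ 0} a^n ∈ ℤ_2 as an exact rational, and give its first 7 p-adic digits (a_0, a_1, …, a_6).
Σ a^n = 1/(1 − a) = 1/505;  first 7 digits = (1, 0, 0, 1, 0, 0, 1)

v_2(a) = 3 ≥ 1, so the series converges in ℤ_2 to 1/(1 − a) = 1/(1 − (-504)) = 1/505. Expand this rational in ℤ_2: compute digits iteratively via d_i = x_i mod 2, x_{i+1} = (x_i − d_i)/2. The first 7 digits are (1, 0, 0, 1, 0, 0, 1).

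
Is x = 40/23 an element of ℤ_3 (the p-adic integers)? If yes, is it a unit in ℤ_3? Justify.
x ∈ ℤ_3^× (unit); v_3(x) = 0

ℤ_3 = {x ∈ ℚ_3 : v_3(x) ≥ 0} and ℤ_3^× = {x ∈ ℤ_3 : v_3(x) = 0}. Here v_3(40/23) = v_3(num) − v_3(den) = 0; compare against these criteria.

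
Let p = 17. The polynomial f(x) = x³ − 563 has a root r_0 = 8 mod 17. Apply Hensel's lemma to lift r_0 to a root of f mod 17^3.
r_2 = 1810 (mod 4913)

Hensel: r_{i+1} = r_i − f(r_i)/f′(r_i) mod 17^{i+2}, where f′(x) = 3x². Iterate:
  r_0 = 8 (mod 17)
  r_1 = 76 (mod 289)
  r_2 = 1810 (mod 4913)
Final: r = 1810 with f(r) ≡ 0 mod 17^3.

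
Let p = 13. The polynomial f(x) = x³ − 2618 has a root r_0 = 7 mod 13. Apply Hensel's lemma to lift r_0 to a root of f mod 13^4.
r_3 = 6533 (mod 28561)

Hensel: r_{i+1} = r_i − f(r_i)/f′(r_i) mod 13^{i+2}, where f′(x) = 3x². Iterate:
  r_0 = 7 (mod 13)
  r_1 = 111 (mod 169)
  r_2 = 2139 (mod 2197)
  r_3 = 6533 (mod 28561)
Final: r = 6533 with f(r) ≡ 0 mod 13^4.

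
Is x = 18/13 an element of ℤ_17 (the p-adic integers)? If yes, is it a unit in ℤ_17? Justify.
x ∈ ℤ_17^× (unit); v_17(x) = 0

ℤ_17 = {x ∈ ℚ_17 : v_17(x) ≥ 0} and ℤ_17^× = {x ∈ ℤ_17 : v_17(x) = 0}. Here v_17(18/13) = v_17(num) − v_17(den) = 0; compare against these criteria.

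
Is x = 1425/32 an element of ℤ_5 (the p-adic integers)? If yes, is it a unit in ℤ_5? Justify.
x ∈ ℤ_5 but not a unit; v_5(x) = 2 > 0

ℤ_5 = {x ∈ ℚ_5 : v_5(x) ≥ 0} and ℤ_5^× = {x ∈ ℤ_5 : v_5(x) = 0}. Here v_5(1425/32) = v_5(num) − v_5(den) = 2; compare against these criteria.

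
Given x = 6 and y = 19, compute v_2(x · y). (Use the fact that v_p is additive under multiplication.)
v_2(114) = 1

v_p(x) = 1 (factor: 6 = 2^1 · 3); v_p(y) = 0 (factor: 19 = 2^0 · 19). Additivity: v_p(xy) = v_p(x) + v_p(y) = 1 + 0 = 1. (Direct check: xy = 114 = 2^1 · (57).)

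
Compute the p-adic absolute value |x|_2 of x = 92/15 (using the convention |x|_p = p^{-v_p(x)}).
|92/15|_2 = 1/4

Step 1 — compute v_2(x) by factoring powers of 2 out of the numerator and denominator: v_2(92/15) = 2. Step 2 — apply |x|_p = p^{-v_p(x)} = 2^{-2} = 1/4.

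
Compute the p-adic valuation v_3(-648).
v_3(-648) = 4

v_3(n) is the largest exponent k such that 3^k divides n. Factor out: -648 = -3^4 · 8. (Sign doesn't affect v_p.) So v_3(-648) = 4.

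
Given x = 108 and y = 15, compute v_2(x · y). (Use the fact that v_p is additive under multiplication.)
v_2(1620) = 2

v_p(x) = 2 (factor: 108 = 2^2 · 27); v_p(y) = 0 (factor: 15 = 2^0 · 15). Additivity: v_p(xy) = v_p(x) + v_p(y) = 2 + 0 = 2. (Direct check: xy = 1620 = 2^2 · (405).)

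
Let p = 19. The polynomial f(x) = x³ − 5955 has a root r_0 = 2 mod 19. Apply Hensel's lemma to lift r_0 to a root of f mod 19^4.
r_3 = 86205 (mod 130321)

Hensel: r_{i+1} = r_i − f(r_i)/f′(r_i) mod 19^{i+2}, where f′(x) = 3x². Iterate:
  r_0 = 2 (mod 19)
  r_1 = 287 (mod 361)
  r_2 = 3897 (mod 6859)
  r_3 = 86205 (mod 130321)
Final: r = 86205 with f(r) ≡ 0 mod 19^4.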